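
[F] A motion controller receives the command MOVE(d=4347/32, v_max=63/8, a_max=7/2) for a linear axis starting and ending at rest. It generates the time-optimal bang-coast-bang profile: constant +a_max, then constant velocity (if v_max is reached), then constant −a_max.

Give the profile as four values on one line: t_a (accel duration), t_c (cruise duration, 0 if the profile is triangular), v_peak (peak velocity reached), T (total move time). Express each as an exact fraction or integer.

v_max²/a_max = (63/8)²/(7/2) = 567/32
4347/32 ≥ 567/32 so v_max reached
t_a = (63/8)/(7/2) = 9/4; v_peak = 63/8
d_cruise = 4347/32 − 567/32 = 945/8; t_c = (945/8)/(63/8) = 15
T = 2·9/4 + 15 = 39/2

t_a=9/4 t_c=15 v_peak=63/8 T=39/2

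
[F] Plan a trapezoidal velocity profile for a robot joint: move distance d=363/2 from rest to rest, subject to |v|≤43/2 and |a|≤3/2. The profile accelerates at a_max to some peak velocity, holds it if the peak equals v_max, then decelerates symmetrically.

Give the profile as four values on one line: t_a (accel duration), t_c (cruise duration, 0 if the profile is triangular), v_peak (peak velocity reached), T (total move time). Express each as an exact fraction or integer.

(v_max)²/a_max = (43/2)²/(3/2) = 1849/6
363/2 < 1849/6 ⇒ no cruise
v_peak = √(363/2·3/2) = √(1089/4) = 33/2
t_a = (33/2)/(3/2) = 11; t_c = 0
T = 2·11 = 22

t_a=11 t_c=0 v_peak=33/2 T=22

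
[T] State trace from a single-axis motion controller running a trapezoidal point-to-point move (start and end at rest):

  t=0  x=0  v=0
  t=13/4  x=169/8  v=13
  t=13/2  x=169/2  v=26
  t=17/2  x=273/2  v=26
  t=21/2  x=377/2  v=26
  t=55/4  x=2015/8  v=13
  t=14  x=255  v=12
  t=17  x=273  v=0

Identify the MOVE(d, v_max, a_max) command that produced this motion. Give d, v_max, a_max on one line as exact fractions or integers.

final state: t=17, x=273, v=0 → d = 273
a_max = (13−0)/(13/4−0) = 4
max v = 26 over t∈[13/2,21/2] → v_max = 26
check: 26·(13/2+4) = 273 ✓

d=273 v_max=26 a_max=4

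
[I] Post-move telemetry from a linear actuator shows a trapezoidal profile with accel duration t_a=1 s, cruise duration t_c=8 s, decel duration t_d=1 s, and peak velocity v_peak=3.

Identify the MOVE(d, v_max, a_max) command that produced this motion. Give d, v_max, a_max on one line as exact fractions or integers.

d=27 v_max=3 a_max=3

a_max = 3/1 = 3
d_a = ½·3·1 = 3/2; d_c = 3·8 = 24
d = 2·3/2 + 24 = 27
t_c = 8 > 0 → v_max = v_peak = 3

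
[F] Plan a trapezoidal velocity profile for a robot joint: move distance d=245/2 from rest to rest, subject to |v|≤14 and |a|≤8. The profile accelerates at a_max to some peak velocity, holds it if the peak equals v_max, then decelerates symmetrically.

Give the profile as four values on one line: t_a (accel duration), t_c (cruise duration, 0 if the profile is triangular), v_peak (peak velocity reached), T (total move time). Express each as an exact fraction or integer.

t_a=7/4 t_c=7 v_peak=14 T=21/2

vₘ²/aₘ = 14²/8 = 49/2
245/2 ≥ 49/2 so v_max reached
t_a = 14/8 = 7/4; v_peak = 14
d_cruise = 245/2 − 49/2 = 98; t_c = 98/14 = 7
T = 2·7/4 + 7 = 21/2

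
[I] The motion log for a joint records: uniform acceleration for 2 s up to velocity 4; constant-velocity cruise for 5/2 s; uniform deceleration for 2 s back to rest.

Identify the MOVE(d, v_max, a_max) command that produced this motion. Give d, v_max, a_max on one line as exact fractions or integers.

a_max = 4/2 = 2
d_a = ½·4·2 = 4; d_c = 4·5/2 = 10
d = 2·4 + 10 = 18
t_c = 5/2 > 0 ⇒ limit active, v_max = 4

d=18 v_max=4 a_max=2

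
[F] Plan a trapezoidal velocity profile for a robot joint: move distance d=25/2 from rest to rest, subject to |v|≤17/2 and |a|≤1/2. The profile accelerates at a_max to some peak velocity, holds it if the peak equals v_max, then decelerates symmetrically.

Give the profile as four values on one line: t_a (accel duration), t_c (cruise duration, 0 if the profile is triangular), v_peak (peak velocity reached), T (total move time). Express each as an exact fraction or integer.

(v_max)²/a_max = (17/2)²/(1/2) = 289/2
25/2 < 289/2 → triangular
v_peak = √(25/2·1/2) = √(25/4) = 5/2
t_a = (5/2)/(1/2) = 5; t_c = 0
T = 2·5 = 10

t_a=5 t_c=0 v_peak=5/2 T=10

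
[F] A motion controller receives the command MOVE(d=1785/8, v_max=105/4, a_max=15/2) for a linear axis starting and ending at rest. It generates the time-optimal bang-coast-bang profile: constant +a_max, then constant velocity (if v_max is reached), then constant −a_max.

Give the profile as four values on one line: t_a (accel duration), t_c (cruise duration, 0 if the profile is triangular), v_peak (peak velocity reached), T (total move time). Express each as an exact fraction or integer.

t_a=7/2 t_c=5 v_peak=105/4 T=12

(v_max)²/a_max = (105/4)²/(15/2) = 735/8
1785/8 ≥ 735/8 ⇒ cruise phase
t_a = (105/4)/(15/2) = 7/2; v_peak = 105/4
d_cruise = 1785/8 − 735/8 = 525/4; t_c = (525/4)/(105/4) = 5
T = 2·7/2 + 5 = 12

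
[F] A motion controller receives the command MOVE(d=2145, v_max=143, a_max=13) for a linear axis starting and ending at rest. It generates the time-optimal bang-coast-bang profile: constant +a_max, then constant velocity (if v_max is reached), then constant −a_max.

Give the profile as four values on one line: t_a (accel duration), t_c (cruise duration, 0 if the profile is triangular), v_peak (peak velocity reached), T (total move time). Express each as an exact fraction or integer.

t_a=11 t_c=4 v_peak=143 T=26

v_max²/a_max = 143²/13 = 1573
2145 ≥ 1573 so v_max reached
t_a = 143/13 = 11; v_peak = 143
d_cruise = 2145 − 1573 = 572; t_c = 572/143 = 4
T = 2·11 + 4 = 26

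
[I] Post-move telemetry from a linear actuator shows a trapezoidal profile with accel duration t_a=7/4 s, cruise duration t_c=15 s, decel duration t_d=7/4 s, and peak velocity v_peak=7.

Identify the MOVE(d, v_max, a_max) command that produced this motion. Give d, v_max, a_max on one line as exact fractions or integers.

d=469/4 v_max=7 a_max=4

a_max = 7/(7/4) = 4
d_a = ½·7·7/4 = 49/8; d_c = 7·15 = 105
d = 2·49/8 + 105 = 469/4
t_c = 15 > 0 so v_max = 7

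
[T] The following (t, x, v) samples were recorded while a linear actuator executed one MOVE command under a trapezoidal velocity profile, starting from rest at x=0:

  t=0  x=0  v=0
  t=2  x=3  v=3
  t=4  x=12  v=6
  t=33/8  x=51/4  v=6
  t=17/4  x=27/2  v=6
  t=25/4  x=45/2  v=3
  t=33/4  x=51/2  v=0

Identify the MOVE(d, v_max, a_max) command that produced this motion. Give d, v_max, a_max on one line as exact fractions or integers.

final state: t=33/4, x=51/2, v=0 → d = 51/2
a_max = (3−0)/(2−0) = 3/2
max v = 6 over t∈[4,17/4] → v_max = 6
check: 6·(4+1/4) = 51/2 ✓

d=51/2 v_max=6 a_max=3/2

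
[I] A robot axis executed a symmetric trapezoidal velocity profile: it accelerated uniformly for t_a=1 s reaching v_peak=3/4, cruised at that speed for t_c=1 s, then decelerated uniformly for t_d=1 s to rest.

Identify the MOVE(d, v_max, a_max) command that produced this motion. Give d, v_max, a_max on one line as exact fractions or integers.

a_max = (3/4)/1 = 3/4
d_a = ½·3/4·1 = 3/8; d_c = 3/4·1 = 3/4
d = 2·3/8 + 3/4 = 3/2
t_c = 1 > 0 → v_max = v_peak = 3/4

d=3/2 v_max=3/4 a_max=3/4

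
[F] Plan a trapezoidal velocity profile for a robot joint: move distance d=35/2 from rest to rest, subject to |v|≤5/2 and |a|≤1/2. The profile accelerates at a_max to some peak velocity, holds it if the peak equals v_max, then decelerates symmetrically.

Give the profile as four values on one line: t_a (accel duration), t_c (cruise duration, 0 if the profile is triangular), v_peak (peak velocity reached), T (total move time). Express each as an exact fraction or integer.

vₘ²/aₘ = (5/2)²/(1/2) = 25/2
35/2 ≥ 25/2 ⇒ cruise phase
t_a = (5/2)/(1/2) = 5; v_peak = 5/2
d_cruise = 35/2 − 25/2 = 5; t_c = 5/(5/2) = 2
T = 2·5 + 2 = 12

t_a=5 t_c=2 v_peak=5/2 T=12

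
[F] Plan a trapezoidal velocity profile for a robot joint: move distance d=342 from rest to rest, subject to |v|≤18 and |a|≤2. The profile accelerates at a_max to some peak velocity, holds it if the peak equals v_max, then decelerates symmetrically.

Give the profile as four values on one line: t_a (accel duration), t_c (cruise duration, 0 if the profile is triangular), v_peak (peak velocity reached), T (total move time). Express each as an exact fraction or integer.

v_max²/a_max = 18²/2 = 162
342 ≥ 162 → trapezoidal
t_a = 18/2 = 9; v_peak = 18
d_cruise = 342 − 162 = 180; t_c = 180/18 = 10
T = 2·9 + 10 = 28

t_a=9 t_c=10 v_peak=18 T=28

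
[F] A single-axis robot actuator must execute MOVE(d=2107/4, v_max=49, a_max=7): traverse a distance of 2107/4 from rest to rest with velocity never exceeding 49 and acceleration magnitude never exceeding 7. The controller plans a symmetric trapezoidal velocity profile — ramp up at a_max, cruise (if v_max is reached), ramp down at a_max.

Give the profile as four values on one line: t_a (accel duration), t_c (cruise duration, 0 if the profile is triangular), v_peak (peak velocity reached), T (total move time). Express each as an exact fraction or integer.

t_a=7 t_c=15/4 v_peak=49 T=71/4

(v_max)²/a_max = 49²/7 = 343
2107/4 ≥ 343 so v_max reached
t_a = 49/7 = 7; v_peak = 49
d_cruise = 2107/4 − 343 = 735/4; t_c = (735/4)/49 = 15/4
T = 2·7 + 15/4 = 71/4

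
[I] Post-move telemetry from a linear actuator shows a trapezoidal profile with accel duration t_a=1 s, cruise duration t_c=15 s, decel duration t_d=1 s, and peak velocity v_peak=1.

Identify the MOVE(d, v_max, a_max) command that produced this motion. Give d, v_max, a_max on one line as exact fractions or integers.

d=16 v_max=1 a_max=1

a_max = 1/1 = 1
d_a = ½·1·1 = 1/2; d_c = 1·15 = 15
d = 2·1/2 + 15 = 16
t_c = 15 > 0 → v_max = v_peak = 1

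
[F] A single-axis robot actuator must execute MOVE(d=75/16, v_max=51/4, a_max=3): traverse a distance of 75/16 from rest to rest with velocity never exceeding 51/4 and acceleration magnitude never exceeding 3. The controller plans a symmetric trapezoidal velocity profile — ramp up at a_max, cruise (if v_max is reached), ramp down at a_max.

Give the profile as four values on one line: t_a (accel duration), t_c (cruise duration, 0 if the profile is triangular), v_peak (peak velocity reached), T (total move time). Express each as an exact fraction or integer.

vₘ²/aₘ = (51/4)²/3 = 867/16
75/16 < 867/16 ⇒ no cruise
v_peak = √(75/16·3) = √(225/16) = 15/4
t_a = (15/4)/3 = 5/4; t_c = 0
T = 2·5/4 = 5/2

t_a=5/4 t_c=0 v_peak=15/4 T=5/2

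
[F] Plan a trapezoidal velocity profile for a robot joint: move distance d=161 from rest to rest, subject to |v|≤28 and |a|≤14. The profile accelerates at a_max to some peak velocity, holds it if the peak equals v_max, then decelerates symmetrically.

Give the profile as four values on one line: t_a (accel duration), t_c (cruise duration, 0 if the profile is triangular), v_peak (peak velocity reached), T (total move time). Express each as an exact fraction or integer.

v_max²/a_max = 28²/14 = 56
161 ≥ 56 so v_max reached
t_a = 28/14 = 2; v_peak = 28
d_cruise = 161 − 56 = 105; t_c = 105/28 = 15/4
T = 2·2 + 15/4 = 31/4

t_a=2 t_c=15/4 v_peak=28 T=31/4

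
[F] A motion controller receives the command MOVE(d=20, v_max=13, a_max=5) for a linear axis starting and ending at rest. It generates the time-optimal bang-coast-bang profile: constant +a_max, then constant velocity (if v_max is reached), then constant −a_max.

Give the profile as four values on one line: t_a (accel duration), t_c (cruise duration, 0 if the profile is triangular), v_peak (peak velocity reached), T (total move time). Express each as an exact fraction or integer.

t_a=2 t_c=0 v_peak=10 T=4

(v_max)²/a_max = 13²/5 = 169/5
20 < 169/5 so t_c = 0
v_peak = √(20·5) = √100 = 10
t_a = 10/5 = 2; t_c = 0
T = 2·2 = 4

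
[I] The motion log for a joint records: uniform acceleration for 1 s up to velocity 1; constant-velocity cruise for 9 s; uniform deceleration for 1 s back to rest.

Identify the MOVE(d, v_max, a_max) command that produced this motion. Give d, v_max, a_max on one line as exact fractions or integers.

d=10 v_max=1 a_max=1

a_max = 1/1 = 1
d_a = ½·1·1 = 1/2; d_c = 1·9 = 9
d = 2·1/2 + 9 = 10
t_c = 9 > 0 so v_max = 1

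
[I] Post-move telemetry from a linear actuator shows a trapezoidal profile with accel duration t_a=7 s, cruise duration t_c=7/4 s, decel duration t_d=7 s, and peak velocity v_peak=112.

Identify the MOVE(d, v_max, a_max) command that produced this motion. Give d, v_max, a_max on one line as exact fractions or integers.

a_max = 112/7 = 16
d_a = ½·112·7 = 392; d_c = 112·7/4 = 196
d = 2·392 + 196 = 980
t_c = 7/4 > 0 → v_max = v_peak = 112

d=980 v_max=112 a_max=16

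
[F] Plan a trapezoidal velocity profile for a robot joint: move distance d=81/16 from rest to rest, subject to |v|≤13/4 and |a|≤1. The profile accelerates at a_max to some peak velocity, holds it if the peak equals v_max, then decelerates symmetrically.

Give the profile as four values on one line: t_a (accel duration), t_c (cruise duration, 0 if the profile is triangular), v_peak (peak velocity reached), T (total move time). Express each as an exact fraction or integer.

(v_max)²/a_max = (13/4)²/1 = 169/16
81/16 < 169/16 → triangular
v_peak = √(81/16·1) = √(81/16) = 9/4
t_a = (9/4)/1 = 9/4; t_c = 0
T = 2·9/4 = 9/2

t_a=9/4 t_c=0 v_peak=9/4 T=9/2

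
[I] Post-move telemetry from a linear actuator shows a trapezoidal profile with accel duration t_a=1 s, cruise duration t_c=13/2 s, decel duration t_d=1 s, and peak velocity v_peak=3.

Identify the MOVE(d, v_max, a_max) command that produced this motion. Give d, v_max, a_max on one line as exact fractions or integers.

a_max = 3/1 = 3
d_a = ½·3·1 = 3/2; d_c = 3·13/2 = 39/2
d = 2·3/2 + 39/2 = 45/2
t_c = 13/2 > 0 ⇒ limit active, v_max = 3

d=45/2 v_max=3 a_max=3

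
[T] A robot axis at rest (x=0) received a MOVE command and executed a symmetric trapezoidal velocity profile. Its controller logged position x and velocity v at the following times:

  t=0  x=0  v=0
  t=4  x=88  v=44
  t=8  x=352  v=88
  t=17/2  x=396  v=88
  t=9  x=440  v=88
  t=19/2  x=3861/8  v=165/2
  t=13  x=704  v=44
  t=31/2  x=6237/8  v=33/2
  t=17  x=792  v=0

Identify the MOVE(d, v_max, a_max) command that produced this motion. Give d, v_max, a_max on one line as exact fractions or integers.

final state: t=17, x=792, v=0 → d = 792
a_max = (44−0)/(4−0) = 11
max v = 88 over t∈[8,9] → v_max = 88
check: 88·(8+1) = 792 ✓

d=792 v_max=88 a_max=11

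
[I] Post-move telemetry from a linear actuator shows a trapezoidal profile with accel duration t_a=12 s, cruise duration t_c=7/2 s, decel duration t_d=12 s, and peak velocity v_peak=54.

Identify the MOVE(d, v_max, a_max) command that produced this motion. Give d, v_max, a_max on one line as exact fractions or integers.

a_max = 54/12 = 9/2
d_a = ½·54·12 = 324; d_c = 54·7/2 = 189
d = 2·324 + 189 = 837
t_c = 7/2 > 0 ⇒ limit active, v_max = 54

d=837 v_max=54 a_max=9/2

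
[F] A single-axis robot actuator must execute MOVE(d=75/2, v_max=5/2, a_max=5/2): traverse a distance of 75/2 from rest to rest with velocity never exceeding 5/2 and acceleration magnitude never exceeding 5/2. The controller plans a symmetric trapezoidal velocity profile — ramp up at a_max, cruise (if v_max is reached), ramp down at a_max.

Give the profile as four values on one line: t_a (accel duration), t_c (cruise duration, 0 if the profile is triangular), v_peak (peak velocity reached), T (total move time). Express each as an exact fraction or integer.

t_a=1 t_c=14 v_peak=5/2 T=16

vₘ²/aₘ = (5/2)²/(5/2) = 5/2
75/2 ≥ 5/2 ⇒ cruise phase
t_a = (5/2)/(5/2) = 1; v_peak = 5/2
d_cruise = 75/2 − 5/2 = 35; t_c = 35/(5/2) = 14
T = 2·1 + 14 = 16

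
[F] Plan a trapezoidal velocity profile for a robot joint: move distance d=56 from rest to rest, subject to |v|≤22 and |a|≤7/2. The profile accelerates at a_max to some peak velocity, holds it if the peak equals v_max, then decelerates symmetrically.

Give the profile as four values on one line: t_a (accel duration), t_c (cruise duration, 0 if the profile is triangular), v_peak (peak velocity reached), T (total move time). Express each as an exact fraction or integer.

vₘ²/aₘ = 22²/(7/2) = 968/7
56 < 968/7 → triangular
v_peak = √(56·7/2) = √196 = 14
t_a = 14/(7/2) = 4; t_c = 0
T = 2·4 = 8

t_a=4 t_c=0 v_peak=14 T=8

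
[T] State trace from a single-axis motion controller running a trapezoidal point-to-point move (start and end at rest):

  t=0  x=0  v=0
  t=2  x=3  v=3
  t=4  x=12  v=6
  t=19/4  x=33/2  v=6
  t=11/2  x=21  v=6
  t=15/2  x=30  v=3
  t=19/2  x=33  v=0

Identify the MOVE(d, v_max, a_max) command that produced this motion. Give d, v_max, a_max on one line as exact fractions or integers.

d=33 v_max=6 a_max=3/2

final state: t=19/2, x=33, v=0 → d = 33
a_max = (3−0)/(2−0) = 3/2
max v = 6 over t∈[4,11/2] → v_max = 6
check: 6·(4+3/2) = 33 ✓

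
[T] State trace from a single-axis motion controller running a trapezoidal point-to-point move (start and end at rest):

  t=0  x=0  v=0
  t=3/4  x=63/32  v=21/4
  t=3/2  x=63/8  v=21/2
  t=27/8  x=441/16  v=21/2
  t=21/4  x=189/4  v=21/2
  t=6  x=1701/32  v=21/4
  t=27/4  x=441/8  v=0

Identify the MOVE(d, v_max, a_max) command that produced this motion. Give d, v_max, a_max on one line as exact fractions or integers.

d=441/8 v_max=21/2 a_max=7

final state: t=27/4, x=441/8, v=0 → d = 441/8
a_max = (21/4−0)/(3/4−0) = 7
max v = 21/2 over t∈[3/2,21/4] → v_max = 21/2
check: 21/2·(3/2+15/4) = 441/8 ✓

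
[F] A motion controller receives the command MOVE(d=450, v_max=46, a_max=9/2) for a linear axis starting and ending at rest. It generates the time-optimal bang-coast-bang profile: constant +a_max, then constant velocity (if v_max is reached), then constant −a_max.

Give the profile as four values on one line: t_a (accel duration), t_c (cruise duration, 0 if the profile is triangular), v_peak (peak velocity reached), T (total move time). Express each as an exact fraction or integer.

t_a=10 t_c=0 v_peak=45 T=20

(v_max)²/a_max = 46²/(9/2) = 4232/9
450 < 4232/9 → triangular
v_peak = √(450·9/2) = √2025 = 45
t_a = 45/(9/2) = 10; t_c = 0
T = 2·10 = 20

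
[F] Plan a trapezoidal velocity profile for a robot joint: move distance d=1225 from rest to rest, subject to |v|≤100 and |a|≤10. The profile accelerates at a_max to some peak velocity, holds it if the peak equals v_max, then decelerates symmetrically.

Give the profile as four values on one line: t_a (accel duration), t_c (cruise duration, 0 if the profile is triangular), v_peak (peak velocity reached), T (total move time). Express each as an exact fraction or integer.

t_a=10 t_c=9/4 v_peak=100 T=89/4

vₘ²/aₘ = 100²/10 = 1000
1225 ≥ 1000 so v_max reached
t_a = 100/10 = 10; v_peak = 100
d_cruise = 1225 − 1000 = 225; t_c = 225/100 = 9/4
T = 2·10 + 9/4 = 89/4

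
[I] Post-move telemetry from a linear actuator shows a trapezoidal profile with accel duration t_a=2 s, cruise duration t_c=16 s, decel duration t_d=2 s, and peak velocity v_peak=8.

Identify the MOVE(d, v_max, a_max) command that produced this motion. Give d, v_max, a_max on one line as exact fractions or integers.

d=144 v_max=8 a_max=4

a_max = 8/2 = 4
d_a = ½·8·2 = 8; d_c = 8·16 = 128
d = 2·8 + 128 = 144
t_c = 16 > 0 ⇒ limit active, v_max = 8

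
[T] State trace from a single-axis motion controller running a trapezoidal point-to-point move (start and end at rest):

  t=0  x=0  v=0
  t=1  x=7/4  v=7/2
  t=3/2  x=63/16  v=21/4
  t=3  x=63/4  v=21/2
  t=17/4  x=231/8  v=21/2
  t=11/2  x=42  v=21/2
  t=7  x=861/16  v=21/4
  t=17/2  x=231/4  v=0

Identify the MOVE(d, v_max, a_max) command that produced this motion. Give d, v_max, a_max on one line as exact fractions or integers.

d=231/4 v_max=21/2 a_max=7/2

final state: t=17/2, x=231/4, v=0 → d = 231/4
a_max = (7/2−0)/(1−0) = 7/2
max v = 21/2 over t∈[3,11/2] → v_max = 21/2
check: 21/2·(3+5/2) = 231/4 ✓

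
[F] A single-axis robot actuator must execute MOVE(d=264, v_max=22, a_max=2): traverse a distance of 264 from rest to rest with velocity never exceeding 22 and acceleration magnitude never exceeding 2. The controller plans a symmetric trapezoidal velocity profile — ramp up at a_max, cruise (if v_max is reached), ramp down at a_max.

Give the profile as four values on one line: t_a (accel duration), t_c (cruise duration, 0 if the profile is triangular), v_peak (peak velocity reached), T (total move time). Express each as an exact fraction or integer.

t_a=11 t_c=1 v_peak=22 T=23

(v_max)²/a_max = 22²/2 = 242
264 ≥ 242 so v_max reached
t_a = 22/2 = 11; v_peak = 22
d_cruise = 264 − 242 = 22; t_c = 22/22 = 1
T = 2·11 + 1 = 23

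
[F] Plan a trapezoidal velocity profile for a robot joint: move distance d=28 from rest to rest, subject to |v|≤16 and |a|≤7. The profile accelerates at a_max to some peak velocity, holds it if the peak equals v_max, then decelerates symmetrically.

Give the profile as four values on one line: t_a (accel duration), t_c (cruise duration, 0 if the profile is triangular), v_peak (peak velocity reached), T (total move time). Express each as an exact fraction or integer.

t_a=2 t_c=0 v_peak=14 T=4

v_max²/a_max = 16²/7 = 256/7
28 < 256/7 → triangular
v_peak = √(28·7) = √196 = 14
t_a = 14/7 = 2; t_c = 0
T = 2·2 = 4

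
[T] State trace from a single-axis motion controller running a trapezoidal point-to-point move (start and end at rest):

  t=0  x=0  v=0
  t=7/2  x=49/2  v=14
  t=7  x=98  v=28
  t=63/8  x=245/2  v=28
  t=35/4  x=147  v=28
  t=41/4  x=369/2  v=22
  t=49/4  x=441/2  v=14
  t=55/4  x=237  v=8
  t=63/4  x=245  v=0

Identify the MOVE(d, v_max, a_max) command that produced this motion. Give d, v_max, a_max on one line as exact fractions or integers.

d=245 v_max=28 a_max=4

final state: t=63/4, x=245, v=0 → d = 245
a_max = (14−0)/(7/2−0) = 4
max v = 28 over t∈[7,35/4] → v_max = 28
check: 28·(7+7/4) = 245 ✓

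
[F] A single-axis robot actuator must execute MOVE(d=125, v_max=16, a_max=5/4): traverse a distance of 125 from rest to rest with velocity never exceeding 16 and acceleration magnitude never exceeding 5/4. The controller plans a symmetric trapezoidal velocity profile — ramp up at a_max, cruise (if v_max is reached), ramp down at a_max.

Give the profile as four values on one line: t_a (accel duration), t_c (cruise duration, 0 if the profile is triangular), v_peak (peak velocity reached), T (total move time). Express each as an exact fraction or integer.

t_a=10 t_c=0 v_peak=25/2 T=20

(v_max)²/a_max = 16²/(5/4) = 1024/5
125 < 1024/5 so t_c = 0
v_peak = √(125·5/4) = √(625/4) = 25/2
t_a = (25/2)/(5/4) = 10; t_c = 0
T = 2·10 = 20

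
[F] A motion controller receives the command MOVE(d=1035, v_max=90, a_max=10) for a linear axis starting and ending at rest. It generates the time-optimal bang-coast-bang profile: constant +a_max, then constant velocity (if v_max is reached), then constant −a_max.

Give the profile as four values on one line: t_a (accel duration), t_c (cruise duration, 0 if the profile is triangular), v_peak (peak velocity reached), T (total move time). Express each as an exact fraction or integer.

t_a=9 t_c=5/2 v_peak=90 T=41/2

(v_max)²/a_max = 90²/10 = 810
1035 ≥ 810 ⇒ cruise phase
t_a = 90/10 = 9; v_peak = 90
d_cruise = 1035 − 810 = 225; t_c = 225/90 = 5/2
T = 2·9 + 5/2 = 41/2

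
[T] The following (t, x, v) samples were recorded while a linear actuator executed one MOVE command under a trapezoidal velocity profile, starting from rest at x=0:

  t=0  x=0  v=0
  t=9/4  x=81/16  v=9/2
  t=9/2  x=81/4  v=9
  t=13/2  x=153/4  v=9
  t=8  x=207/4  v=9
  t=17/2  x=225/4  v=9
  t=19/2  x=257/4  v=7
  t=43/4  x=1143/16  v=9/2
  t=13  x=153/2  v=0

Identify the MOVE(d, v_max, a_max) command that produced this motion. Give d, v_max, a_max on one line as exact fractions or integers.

d=153/2 v_max=9 a_max=2

final state: t=13, x=153/2, v=0 → d = 153/2
a_max = (9/2−0)/(9/4−0) = 2
max v = 9 over t∈[9/2,17/2] → v_max = 9
check: 9·(9/2+4) = 153/2 ✓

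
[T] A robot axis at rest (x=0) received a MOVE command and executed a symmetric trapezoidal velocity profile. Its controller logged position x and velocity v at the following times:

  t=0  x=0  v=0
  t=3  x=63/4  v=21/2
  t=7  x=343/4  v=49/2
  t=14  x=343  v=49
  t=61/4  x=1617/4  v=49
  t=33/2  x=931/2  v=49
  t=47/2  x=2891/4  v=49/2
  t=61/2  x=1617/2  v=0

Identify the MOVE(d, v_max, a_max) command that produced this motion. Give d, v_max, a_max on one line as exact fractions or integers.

final state: t=61/2, x=1617/2, v=0 → d = 1617/2
a_max = (21/2−0)/(3−0) = 7/2
max v = 49 over t∈[14,33/2] → v_max = 49
check: 49·(14+5/2) = 1617/2 ✓

d=1617/2 v_max=49 a_max=7/2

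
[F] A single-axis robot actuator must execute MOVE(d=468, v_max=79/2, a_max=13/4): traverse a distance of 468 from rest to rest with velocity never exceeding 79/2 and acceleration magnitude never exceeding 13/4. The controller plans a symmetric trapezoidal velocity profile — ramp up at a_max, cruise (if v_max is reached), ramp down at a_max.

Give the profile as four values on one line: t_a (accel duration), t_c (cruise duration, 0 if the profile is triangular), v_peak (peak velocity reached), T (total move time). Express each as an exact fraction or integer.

t_a=12 t_c=0 v_peak=39 T=24

v_max²/a_max = (79/2)²/(13/4) = 6241/13
468 < 6241/13 so t_c = 0
v_peak = √(468·13/4) = √1521 = 39
t_a = 39/(13/4) = 12; t_c = 0
T = 2·12 = 24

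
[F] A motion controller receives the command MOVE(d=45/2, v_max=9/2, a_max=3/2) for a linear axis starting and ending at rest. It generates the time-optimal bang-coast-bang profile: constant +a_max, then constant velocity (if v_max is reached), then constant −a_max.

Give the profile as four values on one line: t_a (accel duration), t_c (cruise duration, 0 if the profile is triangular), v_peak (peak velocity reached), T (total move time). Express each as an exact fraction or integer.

t_a=3 t_c=2 v_peak=9/2 T=8

v_max²/a_max = (9/2)²/(3/2) = 27/2
45/2 ≥ 27/2 ⇒ cruise phase
t_a = (9/2)/(3/2) = 3; v_peak = 9/2
d_cruise = 45/2 − 27/2 = 9; t_c = 9/(9/2) = 2
T = 2·3 + 2 = 8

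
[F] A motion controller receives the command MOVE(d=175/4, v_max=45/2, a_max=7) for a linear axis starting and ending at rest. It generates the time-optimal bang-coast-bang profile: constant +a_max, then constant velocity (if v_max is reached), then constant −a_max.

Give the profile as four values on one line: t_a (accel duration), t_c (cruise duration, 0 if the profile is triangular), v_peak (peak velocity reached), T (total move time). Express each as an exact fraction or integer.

v_max²/a_max = (45/2)²/7 = 2025/28
175/4 < 2025/28 → triangular
v_peak = √(175/4·7) = √(1225/4) = 35/2
t_a = (35/2)/7 = 5/2; t_c = 0
T = 2·5/2 = 5

t_a=5/2 t_c=0 v_peak=35/2 T=5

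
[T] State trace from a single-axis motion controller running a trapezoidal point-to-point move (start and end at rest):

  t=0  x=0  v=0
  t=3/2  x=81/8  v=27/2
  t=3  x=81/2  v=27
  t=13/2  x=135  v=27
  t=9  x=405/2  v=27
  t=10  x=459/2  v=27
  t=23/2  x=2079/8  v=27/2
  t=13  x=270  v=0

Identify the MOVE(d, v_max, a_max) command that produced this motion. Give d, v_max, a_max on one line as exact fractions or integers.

d=270 v_max=27 a_max=9

final state: t=13, x=270, v=0 → d = 270
a_max = (27/2−0)/(3/2−0) = 9
max v = 27 over t∈[3,10] → v_max = 27
check: 27·(3+7) = 270 ✓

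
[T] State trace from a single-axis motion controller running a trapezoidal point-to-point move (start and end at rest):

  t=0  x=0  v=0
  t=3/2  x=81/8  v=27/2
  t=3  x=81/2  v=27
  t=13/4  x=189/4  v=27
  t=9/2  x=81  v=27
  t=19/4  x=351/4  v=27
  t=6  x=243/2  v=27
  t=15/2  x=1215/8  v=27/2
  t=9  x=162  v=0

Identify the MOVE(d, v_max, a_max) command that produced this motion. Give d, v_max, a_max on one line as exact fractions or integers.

final state: t=9, x=162, v=0 → d = 162
a_max = (27/2−0)/(3/2−0) = 9
max v = 27 over t∈[3,6] → v_max = 27
check: 27·(3+3) = 162 ✓

d=162 v_max=27 a_max=9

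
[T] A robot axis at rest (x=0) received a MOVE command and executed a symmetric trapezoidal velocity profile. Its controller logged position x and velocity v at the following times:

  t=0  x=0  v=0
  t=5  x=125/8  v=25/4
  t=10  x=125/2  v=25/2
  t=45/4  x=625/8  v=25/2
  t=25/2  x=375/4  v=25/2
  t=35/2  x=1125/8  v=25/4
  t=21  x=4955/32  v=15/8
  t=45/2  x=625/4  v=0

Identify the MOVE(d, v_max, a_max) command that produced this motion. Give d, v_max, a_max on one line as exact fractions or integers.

final state: t=45/2, x=625/4, v=0 → d = 625/4
a_max = (25/4−0)/(5−0) = 5/4
max v = 25/2 over t∈[10,25/2] → v_max = 25/2
check: 25/2·(10+5/2) = 625/4 ✓

d=625/4 v_max=25/2 a_max=5/4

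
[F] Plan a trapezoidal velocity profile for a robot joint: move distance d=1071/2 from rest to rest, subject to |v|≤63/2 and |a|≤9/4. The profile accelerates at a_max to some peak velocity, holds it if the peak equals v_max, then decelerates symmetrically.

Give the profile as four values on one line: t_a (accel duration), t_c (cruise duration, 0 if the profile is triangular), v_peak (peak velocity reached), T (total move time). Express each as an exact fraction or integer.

vₘ²/aₘ = (63/2)²/(9/4) = 441
1071/2 ≥ 441 → trapezoidal
t_a = (63/2)/(9/4) = 14; v_peak = 63/2
d_cruise = 1071/2 − 441 = 189/2; t_c = (189/2)/(63/2) = 3
T = 2·14 + 3 = 31

t_a=14 t_c=3 v_peak=63/2 T=31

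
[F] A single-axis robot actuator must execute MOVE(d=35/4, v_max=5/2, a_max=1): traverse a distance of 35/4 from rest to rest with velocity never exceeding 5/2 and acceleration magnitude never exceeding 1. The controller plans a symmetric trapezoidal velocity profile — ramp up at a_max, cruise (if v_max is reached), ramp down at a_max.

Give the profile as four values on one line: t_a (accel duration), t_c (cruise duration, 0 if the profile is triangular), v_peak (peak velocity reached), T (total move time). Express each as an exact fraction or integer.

v_max²/a_max = (5/2)²/1 = 25/4
35/4 ≥ 25/4 ⇒ cruise phase
t_a = (5/2)/1 = 5/2; v_peak = 5/2
d_cruise = 35/4 − 25/4 = 5/2; t_c = (5/2)/(5/2) = 1
T = 2·5/2 + 1 = 6

t_a=5/2 t_c=1 v_peak=5/2 T=6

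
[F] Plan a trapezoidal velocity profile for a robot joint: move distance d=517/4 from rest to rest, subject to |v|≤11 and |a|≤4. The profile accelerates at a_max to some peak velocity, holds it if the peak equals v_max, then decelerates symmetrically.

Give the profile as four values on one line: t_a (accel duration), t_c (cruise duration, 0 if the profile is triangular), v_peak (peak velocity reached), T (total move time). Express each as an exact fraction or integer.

t_a=11/4 t_c=9 v_peak=11 T=29/2

(v_max)²/a_max = 11²/4 = 121/4
517/4 ≥ 121/4 so v_max reached
t_a = 11/4; v_peak = 11
d_cruise = 517/4 − 121/4 = 99; t_c = 99/11 = 9
T = 2·11/4 + 9 = 29/2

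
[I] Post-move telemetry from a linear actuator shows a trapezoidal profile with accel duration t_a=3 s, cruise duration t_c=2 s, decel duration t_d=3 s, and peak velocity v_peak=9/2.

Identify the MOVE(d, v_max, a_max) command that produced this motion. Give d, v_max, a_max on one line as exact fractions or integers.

a_max = (9/2)/3 = 3/2
d_a = ½·9/2·3 = 27/4; d_c = 9/2·2 = 9
d = 2·27/4 + 9 = 45/2
t_c = 2 > 0 ⇒ limit active, v_max = 9/2

d=45/2 v_max=9/2 a_max=3/2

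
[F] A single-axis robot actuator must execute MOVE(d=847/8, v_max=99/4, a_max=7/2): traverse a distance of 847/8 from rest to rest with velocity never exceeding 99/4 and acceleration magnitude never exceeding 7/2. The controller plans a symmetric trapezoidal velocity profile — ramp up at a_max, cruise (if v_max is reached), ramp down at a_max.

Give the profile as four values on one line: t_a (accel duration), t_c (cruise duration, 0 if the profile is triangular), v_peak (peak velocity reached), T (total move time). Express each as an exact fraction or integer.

v_max²/a_max = (99/4)²/(7/2) = 9801/56
847/8 < 9801/56 so t_c = 0
v_peak = √(847/8·7/2) = √(5929/16) = 77/4
t_a = (77/4)/(7/2) = 11/2; t_c = 0
T = 2·11/2 = 11

t_a=11/2 t_c=0 v_peak=77/4 T=11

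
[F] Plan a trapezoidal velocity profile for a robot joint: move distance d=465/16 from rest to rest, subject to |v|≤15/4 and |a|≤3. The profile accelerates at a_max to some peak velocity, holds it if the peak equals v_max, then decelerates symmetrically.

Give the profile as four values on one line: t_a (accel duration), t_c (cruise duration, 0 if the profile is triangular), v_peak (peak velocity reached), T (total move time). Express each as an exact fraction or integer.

t_a=5/4 t_c=13/2 v_peak=15/4 T=9

vₘ²/aₘ = (15/4)²/3 = 75/16
465/16 ≥ 75/16 → trapezoidal
t_a = (15/4)/3 = 5/4; v_peak = 15/4
d_cruise = 465/16 − 75/16 = 195/8; t_c = (195/8)/(15/4) = 13/2
T = 2·5/4 + 13/2 = 9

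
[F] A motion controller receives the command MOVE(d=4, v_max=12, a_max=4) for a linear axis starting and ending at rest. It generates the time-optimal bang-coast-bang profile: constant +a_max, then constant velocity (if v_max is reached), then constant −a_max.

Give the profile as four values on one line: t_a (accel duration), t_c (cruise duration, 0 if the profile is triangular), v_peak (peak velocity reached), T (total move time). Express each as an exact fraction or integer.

v_max²/a_max = 12²/4 = 36
4 < 36 ⇒ no cruise
v_peak = √(4·4) = √16 = 4
t_a = 4/4 = 1; t_c = 0
T = 2·1 = 2

t_a=1 t_c=0 v_peak=4 T=2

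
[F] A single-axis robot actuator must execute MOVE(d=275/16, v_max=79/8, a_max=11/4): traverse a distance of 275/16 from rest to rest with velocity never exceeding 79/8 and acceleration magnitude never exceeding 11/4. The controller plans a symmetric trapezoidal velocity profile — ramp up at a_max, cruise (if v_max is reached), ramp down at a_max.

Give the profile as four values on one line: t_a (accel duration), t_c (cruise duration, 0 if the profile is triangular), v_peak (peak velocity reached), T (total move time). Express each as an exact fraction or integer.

vₘ²/aₘ = (79/8)²/(11/4) = 6241/176
275/16 < 6241/176 so t_c = 0
v_peak = √(275/16·11/4) = √(3025/64) = 55/8
t_a = (55/8)/(11/4) = 5/2; t_c = 0
T = 2·5/2 = 5

t_a=5/2 t_c=0 v_peak=55/8 T=5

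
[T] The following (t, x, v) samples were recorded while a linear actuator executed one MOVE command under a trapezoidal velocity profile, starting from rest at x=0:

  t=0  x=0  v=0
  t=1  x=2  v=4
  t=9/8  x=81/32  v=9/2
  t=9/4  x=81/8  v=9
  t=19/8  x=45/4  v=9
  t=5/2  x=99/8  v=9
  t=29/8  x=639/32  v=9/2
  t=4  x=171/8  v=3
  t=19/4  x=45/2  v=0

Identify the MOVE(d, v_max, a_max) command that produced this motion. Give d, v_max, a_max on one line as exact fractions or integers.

final state: t=19/4, x=45/2, v=0 → d = 45/2
a_max = (4−0)/(1−0) = 4
max v = 9 over t∈[9/4,5/2] → v_max = 9
check: 9·(9/4+1/4) = 45/2 ✓

d=45/2 v_max=9 a_max=4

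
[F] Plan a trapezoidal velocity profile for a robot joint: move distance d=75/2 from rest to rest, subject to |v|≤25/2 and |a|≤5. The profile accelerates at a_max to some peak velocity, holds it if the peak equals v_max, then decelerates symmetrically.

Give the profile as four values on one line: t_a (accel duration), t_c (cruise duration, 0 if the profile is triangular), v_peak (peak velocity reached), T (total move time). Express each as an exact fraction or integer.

t_a=5/2 t_c=1/2 v_peak=25/2 T=11/2

(v_max)²/a_max = (25/2)²/5 = 125/4
75/2 ≥ 125/4 so v_max reached
t_a = (25/2)/5 = 5/2; v_peak = 25/2
d_cruise = 75/2 − 125/4 = 25/4; t_c = (25/4)/(25/2) = 1/2
T = 2·5/2 + 1/2 = 11/2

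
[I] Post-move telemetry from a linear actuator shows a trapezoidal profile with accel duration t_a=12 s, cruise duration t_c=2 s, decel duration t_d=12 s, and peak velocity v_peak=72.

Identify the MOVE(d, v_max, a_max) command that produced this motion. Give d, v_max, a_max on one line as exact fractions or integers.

d=1008 v_max=72 a_max=6

a_max = 72/12 = 6
d_a = ½·72·12 = 432; d_c = 72·2 = 144
d = 2·432 + 144 = 1008
t_c = 2 > 0 ⇒ limit active, v_max = 72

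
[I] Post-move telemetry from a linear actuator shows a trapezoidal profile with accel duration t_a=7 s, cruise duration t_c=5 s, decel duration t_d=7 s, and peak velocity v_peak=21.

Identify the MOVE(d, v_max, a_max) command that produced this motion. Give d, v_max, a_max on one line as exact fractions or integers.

a_max = 21/7 = 3
d_a = ½·21·7 = 147/2; d_c = 21·5 = 105
d = 2·147/2 + 105 = 252
t_c = 5 > 0 ⇒ limit active, v_max = 21

d=252 v_max=21 a_max=3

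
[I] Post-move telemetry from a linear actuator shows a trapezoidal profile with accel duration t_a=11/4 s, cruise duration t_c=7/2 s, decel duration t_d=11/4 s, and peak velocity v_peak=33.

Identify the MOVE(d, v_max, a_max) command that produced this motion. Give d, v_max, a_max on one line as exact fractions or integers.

a_max = 33/(11/4) = 12
d_a = ½·33·11/4 = 363/8; d_c = 33·7/2 = 231/2
d = 2·363/8 + 231/2 = 825/4
t_c = 7/2 > 0 so v_max = 33

d=825/4 v_max=33 a_max=12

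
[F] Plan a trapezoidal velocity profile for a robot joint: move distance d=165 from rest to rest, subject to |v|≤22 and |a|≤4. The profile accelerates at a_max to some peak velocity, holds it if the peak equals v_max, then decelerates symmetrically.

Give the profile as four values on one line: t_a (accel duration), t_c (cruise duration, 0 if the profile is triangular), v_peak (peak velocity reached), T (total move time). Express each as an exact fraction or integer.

t_a=11/2 t_c=2 v_peak=22 T=13

(v_max)²/a_max = 22²/4 = 121
165 ≥ 121 ⇒ cruise phase
t_a = 22/4 = 11/2; v_peak = 22
d_cruise = 165 − 121 = 44; t_c = 44/22 = 2
T = 2·11/2 + 2 = 13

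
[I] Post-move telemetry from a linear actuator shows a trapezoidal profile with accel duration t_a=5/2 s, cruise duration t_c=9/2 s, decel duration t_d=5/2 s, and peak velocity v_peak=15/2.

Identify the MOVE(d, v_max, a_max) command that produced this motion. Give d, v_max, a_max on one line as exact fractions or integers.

d=105/2 v_max=15/2 a_max=3

a_max = (15/2)/(5/2) = 3
d_a = ½·15/2·5/2 = 75/8; d_c = 15/2·9/2 = 135/4
d = 2·75/8 + 135/4 = 105/2
t_c = 9/2 > 0 ⇒ limit active, v_max = 15/2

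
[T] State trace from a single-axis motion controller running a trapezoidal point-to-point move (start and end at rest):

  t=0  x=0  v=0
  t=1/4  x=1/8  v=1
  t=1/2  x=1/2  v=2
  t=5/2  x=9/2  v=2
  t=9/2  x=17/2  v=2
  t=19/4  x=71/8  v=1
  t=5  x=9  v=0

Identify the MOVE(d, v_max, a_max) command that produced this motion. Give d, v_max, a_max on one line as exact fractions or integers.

d=9 v_max=2 a_max=4

final state: t=5, x=9, v=0 → d = 9
a_max = (1−0)/(1/4−0) = 4
max v = 2 over t∈[1/2,9/2] → v_max = 2
check: 2·(1/2+4) = 9 ✓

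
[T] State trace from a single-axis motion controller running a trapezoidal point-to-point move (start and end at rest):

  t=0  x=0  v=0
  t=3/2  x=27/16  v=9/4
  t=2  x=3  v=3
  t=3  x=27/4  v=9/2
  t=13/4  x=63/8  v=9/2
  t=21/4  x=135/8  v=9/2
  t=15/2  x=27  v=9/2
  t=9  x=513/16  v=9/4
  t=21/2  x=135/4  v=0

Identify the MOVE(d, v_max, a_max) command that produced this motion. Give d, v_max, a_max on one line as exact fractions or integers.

d=135/4 v_max=9/2 a_max=3/2

final state: t=21/2, x=135/4, v=0 → d = 135/4
a_max = (9/4−0)/(3/2−0) = 3/2
max v = 9/2 over t∈[3,15/2] → v_max = 9/2
check: 9/2·(3+9/2) = 135/4 ✓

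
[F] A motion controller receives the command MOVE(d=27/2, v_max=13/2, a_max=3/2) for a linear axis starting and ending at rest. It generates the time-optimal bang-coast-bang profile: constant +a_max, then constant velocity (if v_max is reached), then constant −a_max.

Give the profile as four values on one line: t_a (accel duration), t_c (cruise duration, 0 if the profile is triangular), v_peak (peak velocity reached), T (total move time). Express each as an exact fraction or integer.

t_a=3 t_c=0 v_peak=9/2 T=6

vₘ²/aₘ = (13/2)²/(3/2) = 169/6
27/2 < 169/6 → triangular
v_peak = √(27/2·3/2) = √(81/4) = 9/2
t_a = (9/2)/(3/2) = 3; t_c = 0
T = 2·3 = 6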